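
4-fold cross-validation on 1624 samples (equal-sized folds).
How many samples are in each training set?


Each validation fold has 1624/4 = 406 samples. Training set = 1624 - 406 = 1218.

1218


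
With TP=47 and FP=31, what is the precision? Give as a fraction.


Precision = TP / (TP + FP) = 47 / 78 = 47/78.

47/78


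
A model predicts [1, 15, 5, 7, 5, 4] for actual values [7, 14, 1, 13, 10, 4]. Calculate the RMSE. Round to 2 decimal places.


MSE = 19.0000. RMSE = sqrt(19.0000) = 4.36.

4.36


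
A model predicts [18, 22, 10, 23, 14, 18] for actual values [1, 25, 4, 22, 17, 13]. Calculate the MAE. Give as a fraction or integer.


MAE = (1/6) * (|1-18|=17 + |25-22|=3 + |4-10|=6 + |22-23|=1 + |17-14|=3 + |13-18|=5). Sum = 35. MAE = 35/6.

35/6


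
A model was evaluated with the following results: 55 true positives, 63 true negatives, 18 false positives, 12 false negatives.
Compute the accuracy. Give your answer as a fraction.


Accuracy = (TP + TN) / (TP + TN + FP + FN) = (55 + 63) / 148 = 59/74.

59/74


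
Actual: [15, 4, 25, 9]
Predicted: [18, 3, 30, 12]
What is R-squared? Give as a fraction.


Mean(y) = 53/4. SS_res = 44. SS_tot = 979/4. R^2 = 1 - 44/(979/4) = 73/89.

73/89


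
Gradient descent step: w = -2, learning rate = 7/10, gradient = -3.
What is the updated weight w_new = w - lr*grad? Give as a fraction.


w_new = -2 - 7/10 * -3 = -2 - -21/10 = 1/10.

1/10


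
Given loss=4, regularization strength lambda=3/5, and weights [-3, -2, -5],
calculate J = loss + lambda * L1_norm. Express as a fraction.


L1 norm = sum(|w|) = 10. J = 4 + 3/5 * 10 = 10.

10


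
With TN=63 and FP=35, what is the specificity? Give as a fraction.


Specificity = TN / (TN + FP) = 63 / 98 = 9/14.

9/14


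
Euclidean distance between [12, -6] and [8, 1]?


d = sqrt(sum of squared differences). (12-8)^2=16, (-6-1)^2=49. Sum = 65.

sqrt(65)


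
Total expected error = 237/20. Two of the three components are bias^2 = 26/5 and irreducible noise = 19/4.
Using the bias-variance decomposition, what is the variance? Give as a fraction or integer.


Total error = bias^2 + variance + irreducible noise. So variance = 237/20 - 26/5 - 19/4 = 19/10.

19/10


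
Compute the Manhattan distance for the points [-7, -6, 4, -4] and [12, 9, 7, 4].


d = sum of absolute differences: |-7-12|=19 + |-6-9|=15 + |4-7|=3 + |-4-4|=8 = 45.

45


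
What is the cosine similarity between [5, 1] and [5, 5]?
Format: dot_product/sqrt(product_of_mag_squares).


dot = 30. |a|^2 = 26, |b|^2 = 50. cos = 30/sqrt(1300).

30/sqrt(1300)


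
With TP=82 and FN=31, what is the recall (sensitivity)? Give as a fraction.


Recall = TP / (TP + FN) = 82 / 113 = 82/113.

82/113


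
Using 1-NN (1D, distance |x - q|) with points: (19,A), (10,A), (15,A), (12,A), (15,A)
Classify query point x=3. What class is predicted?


Distances: |19-3|=16, |10-3|=7, |15-3|=12, |12-3|=9, |15-3|=12. 1 nearest: (10,A). Counts: {'A': 1}. Majority class: A.

A


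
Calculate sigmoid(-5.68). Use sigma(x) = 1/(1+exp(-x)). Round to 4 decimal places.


sigma(-5.68) = 1/(1+e^(5.68)) = 1/(1+292.949430) = 1/293.949430 = 0.0034.

0.0034


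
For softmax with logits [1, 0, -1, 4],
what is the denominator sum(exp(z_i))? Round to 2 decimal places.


Denom = e^1=2.7183 + e^0=1.0000 + e^-1=0.3679 + e^4=54.5982. Sum = 58.6844, which rounds to 58.68.

58.68


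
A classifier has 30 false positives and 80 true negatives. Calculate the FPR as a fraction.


FPR = FP / (FP + TN) = 30 / 110 = 3/11.

3/11


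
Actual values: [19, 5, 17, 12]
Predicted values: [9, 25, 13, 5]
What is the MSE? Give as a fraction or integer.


MSE = (1/4) * ((19-9)^2=100 + (5-25)^2=400 + (17-13)^2=16 + (12-5)^2=49). Sum = 565. MSE = 565/4.

565/4


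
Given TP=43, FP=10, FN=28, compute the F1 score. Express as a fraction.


Precision = 43/53 = 43/53. Recall = 43/71 = 43/71. F1 = 2*P*R/(P+R) = 43/62.

43/62


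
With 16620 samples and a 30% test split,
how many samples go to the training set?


Test set = 16620 * 30% = 4986. Training set = 16620 - 4986 = 11634.

11634


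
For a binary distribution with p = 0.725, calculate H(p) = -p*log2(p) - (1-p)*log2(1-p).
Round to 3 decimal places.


H = -0.725*log2(0.725) - 0.275*log2(0.275) = 0.849.

0.849


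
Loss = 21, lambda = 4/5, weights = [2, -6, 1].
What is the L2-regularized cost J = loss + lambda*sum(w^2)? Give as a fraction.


L2 sq norm = sum(w^2) = 41. J = 21 + 4/5 * 41 = 269/5.

269/5


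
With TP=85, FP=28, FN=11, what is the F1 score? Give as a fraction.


Precision = 85/113 = 85/113. Recall = 85/96 = 85/96. F1 = 2*P*R/(P+R) = 170/209.

170/209


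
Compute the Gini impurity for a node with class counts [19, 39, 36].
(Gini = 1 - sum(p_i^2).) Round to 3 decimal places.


Total = 94. Proportions: 19/94, 39/94, 36/94. sum(p_i^2) = 0.3597. Gini = 1 - 0.3597 = 0.6403, which rounds to 0.640.

0.640


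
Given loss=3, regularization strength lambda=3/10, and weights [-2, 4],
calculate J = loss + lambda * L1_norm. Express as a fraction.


L1 norm = sum(|w|) = 6. J = 3 + 3/10 * 6 = 24/5.

24/5


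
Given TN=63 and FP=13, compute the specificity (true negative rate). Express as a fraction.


Specificity = TN / (TN + FP) = 63 / 76 = 63/76.

63/76


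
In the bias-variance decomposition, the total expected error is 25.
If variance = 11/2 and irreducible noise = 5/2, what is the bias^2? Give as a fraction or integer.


Total error = bias^2 + variance + irreducible noise. So bias^2 = 25 - 11/2 - 5/2 = 17.

17


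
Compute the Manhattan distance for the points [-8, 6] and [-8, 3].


d = sum of absolute differences: |-8--8|=0 + |6-3|=3 = 3.

3


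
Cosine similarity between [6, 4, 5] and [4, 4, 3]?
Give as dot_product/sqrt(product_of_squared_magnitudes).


dot = 55. |a|^2 = 77, |b|^2 = 41. cos = 55/sqrt(3157).

55/sqrt(3157)


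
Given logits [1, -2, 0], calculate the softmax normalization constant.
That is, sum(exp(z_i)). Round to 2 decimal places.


Denom = e^1=2.7183 + e^-2=0.1353 + e^0=1.0000. Sum = 3.8536, which rounds to 3.85.

3.85


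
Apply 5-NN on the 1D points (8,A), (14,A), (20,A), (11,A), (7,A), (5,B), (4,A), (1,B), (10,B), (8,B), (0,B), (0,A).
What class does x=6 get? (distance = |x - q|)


Distances: |8-6|=2, |14-6|=8, |20-6|=14, |11-6|=5, |7-6|=1, |5-6|=1, |4-6|=2, |1-6|=5, |10-6|=4, |8-6|=2, |0-6|=6, |0-6|=6. 5 nearest: (7,A), (5,B), (8,A), (4,A), (8,B). Counts: {'A': 3, 'B': 2}. Majority class: A.

A


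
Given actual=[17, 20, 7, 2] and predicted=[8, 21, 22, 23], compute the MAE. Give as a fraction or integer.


MAE = (1/4) * (|17-8|=9 + |20-21|=1 + |7-22|=15 + |2-23|=21). Sum = 46. MAE = 23/2.

23/2


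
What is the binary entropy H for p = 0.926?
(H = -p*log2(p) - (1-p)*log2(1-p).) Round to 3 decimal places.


H = -0.926*log2(0.926) - 0.074*log2(0.074) = 0.381.

0.381


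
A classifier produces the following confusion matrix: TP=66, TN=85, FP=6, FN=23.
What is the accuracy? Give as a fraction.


Accuracy = (TP + TN) / (TP + TN + FP + FN) = (66 + 85) / 180 = 151/180.

151/180


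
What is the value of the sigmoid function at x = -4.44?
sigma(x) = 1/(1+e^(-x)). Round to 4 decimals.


sigma(-4.44) = 1/(1+e^(4.44)) = 1/(1+84.774942) = 1/85.774942 = 0.0117.

0.0117


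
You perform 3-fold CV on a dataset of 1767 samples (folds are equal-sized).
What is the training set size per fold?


Each validation fold has 1767/3 = 589 samples. Training set = 1767 - 589 = 1178.

1178


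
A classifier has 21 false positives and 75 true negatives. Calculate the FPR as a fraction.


FPR = FP / (FP + TN) = 21 / 96 = 7/32.

7/32


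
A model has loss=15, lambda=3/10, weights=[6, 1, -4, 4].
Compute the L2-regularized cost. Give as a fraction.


L2 sq norm = sum(w^2) = 69. J = 15 + 3/10 * 69 = 357/10.

357/10


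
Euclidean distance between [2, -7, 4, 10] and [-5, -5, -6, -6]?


d = sqrt(sum of squared differences). (2--5)^2=49, (-7--5)^2=4, (4--6)^2=100, (10--6)^2=256. Sum = 409.

sqrt(409)


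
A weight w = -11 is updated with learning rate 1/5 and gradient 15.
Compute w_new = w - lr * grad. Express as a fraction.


w_new = -11 - 1/5 * 15 = -11 - 3 = -14.

-14


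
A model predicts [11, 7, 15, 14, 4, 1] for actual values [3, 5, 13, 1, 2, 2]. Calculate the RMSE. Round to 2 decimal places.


MSE = 41.0000. RMSE = sqrt(41.0000) = 6.40.

6.40


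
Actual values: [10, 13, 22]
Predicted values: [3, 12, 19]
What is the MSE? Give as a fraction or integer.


MSE = (1/3) * ((10-3)^2=49 + (13-12)^2=1 + (22-19)^2=9). Sum = 59. MSE = 59/3.

59/3


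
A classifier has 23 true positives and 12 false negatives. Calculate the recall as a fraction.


Recall = TP / (TP + FN) = 23 / 35 = 23/35.

23/35


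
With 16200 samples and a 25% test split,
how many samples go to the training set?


Test set = 16200 * 25% = 4050. Training set = 16200 - 4050 = 12150.

12150


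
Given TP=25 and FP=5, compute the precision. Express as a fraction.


Precision = TP / (TP + FP) = 25 / 30 = 5/6.

5/6


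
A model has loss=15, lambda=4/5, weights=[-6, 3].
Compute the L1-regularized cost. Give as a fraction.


L1 norm = sum(|w|) = 9. J = 15 + 4/5 * 9 = 111/5.

111/5


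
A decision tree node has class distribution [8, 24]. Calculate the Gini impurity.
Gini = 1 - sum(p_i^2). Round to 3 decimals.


Total = 32. Proportions: 8/32, 24/32. sum(p_i^2) = 0.6250. Gini = 1 - 0.6250 = 0.3750, which rounds to 0.375.

0.375


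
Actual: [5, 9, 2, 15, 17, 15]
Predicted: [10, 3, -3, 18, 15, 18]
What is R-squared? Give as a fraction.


Mean(y) = 21/2. SS_res = 108. SS_tot = 375/2. R^2 = 1 - 108/(375/2) = 53/125.

53/125


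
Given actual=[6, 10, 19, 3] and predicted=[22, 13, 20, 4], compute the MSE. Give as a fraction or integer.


MSE = (1/4) * ((6-22)^2=256 + (10-13)^2=9 + (19-20)^2=1 + (3-4)^2=1). Sum = 267. MSE = 267/4.

267/4


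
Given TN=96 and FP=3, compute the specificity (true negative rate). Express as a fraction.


Specificity = TN / (TN + FP) = 96 / 99 = 32/33.

32/33


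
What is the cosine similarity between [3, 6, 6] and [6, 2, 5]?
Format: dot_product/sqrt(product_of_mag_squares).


dot = 60. |a|^2 = 81, |b|^2 = 65. cos = 60/sqrt(5265).

60/sqrt(5265)


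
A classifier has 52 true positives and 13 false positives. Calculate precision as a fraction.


Precision = TP / (TP + FP) = 52 / 65 = 4/5.

4/5


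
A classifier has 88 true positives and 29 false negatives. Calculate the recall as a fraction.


Recall = TP / (TP + FN) = 88 / 117 = 88/117.

88/117


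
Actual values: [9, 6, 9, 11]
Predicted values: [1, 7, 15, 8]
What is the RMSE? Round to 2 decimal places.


MSE = 27.5000. RMSE = sqrt(27.5000) = 5.24.

5.24


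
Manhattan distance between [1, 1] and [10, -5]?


d = sum of absolute differences: |1-10|=9 + |1--5|=6 = 15.

15


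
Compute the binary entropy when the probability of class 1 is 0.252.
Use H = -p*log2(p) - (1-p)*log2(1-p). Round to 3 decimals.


H = -0.252*log2(0.252) - 0.748*log2(0.748) = 0.814.

0.814


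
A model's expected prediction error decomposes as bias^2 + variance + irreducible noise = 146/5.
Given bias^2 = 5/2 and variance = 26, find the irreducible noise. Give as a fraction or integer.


Total error = bias^2 + variance + irreducible noise. So irreducible noise = 146/5 - 5/2 - 26 = 7/10.

7/10


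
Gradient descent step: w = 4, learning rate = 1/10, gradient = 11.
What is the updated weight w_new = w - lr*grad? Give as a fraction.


w_new = 4 - 1/10 * 11 = 4 - 11/10 = 29/10.

29/10


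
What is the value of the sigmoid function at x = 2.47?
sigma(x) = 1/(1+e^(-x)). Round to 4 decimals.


sigma(2.47) = 1/(1+e^(-2.47)) = 1/(1+0.084585) = 1/1.084585 = 0.9220.

0.9220


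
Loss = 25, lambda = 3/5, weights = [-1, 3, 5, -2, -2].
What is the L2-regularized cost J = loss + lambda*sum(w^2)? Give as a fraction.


L2 sq norm = sum(w^2) = 43. J = 25 + 3/5 * 43 = 254/5.

254/5


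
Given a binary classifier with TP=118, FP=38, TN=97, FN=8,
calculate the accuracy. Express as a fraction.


Accuracy = (TP + TN) / (TP + TN + FP + FN) = (118 + 97) / 261 = 215/261.

215/261


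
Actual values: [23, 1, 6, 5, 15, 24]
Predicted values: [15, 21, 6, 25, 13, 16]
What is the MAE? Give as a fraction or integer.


MAE = (1/6) * (|23-15|=8 + |1-21|=20 + |6-6|=0 + |5-25|=20 + |15-13|=2 + |24-16|=8). Sum = 58. MAE = 29/3.

29/3


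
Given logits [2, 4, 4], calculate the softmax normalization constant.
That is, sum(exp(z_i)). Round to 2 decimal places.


Denom = e^2=7.3891 + e^4=54.5982 + e^4=54.5982. Sum = 116.5855, which rounds to 116.59.

116.59


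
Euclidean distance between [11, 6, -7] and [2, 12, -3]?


d = sqrt(sum of squared differences). (11-2)^2=81, (6-12)^2=36, (-7--3)^2=16. Sum = 133.

sqrt(133)


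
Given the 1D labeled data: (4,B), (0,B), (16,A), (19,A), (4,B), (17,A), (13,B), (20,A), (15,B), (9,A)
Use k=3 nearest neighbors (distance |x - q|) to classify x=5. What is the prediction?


Distances: |4-5|=1, |0-5|=5, |16-5|=11, |19-5|=14, |4-5|=1, |17-5|=12, |13-5|=8, |20-5|=15, |15-5|=10, |9-5|=4. 3 nearest: (4,B), (4,B), (9,A). Counts: {'B': 2, 'A': 1}. Majority class: B.

B


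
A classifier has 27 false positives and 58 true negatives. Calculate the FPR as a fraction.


FPR = FP / (FP + TN) = 27 / 85 = 27/85.

27/85


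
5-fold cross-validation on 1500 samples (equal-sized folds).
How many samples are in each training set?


Each validation fold has 1500/5 = 300 samples. Training set = 1500 - 300 = 1200.

1200


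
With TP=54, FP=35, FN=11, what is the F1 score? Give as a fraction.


Precision = 54/89 = 54/89. Recall = 54/65 = 54/65. F1 = 2*P*R/(P+R) = 54/77.

54/77


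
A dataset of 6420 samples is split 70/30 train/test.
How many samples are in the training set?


Test set = 6420 * 30% = 1926. Training set = 6420 - 1926 = 4494.

4494


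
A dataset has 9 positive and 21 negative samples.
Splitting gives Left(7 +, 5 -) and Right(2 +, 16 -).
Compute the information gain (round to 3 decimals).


H(parent) = 0.8813. H(left) = 0.9799, H(right) = 0.5033. Weighted = (12/30)*0.9799 + (18/30)*0.5033 = 0.6939. IG = 0.8813 - 0.6939 = 0.1874, which rounds to 0.187.

0.187


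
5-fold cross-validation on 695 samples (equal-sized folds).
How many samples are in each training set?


Each validation fold has 695/5 = 139 samples. Training set = 695 - 139 = 556.

556


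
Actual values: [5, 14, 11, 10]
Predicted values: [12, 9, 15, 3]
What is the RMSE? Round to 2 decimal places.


MSE = 34.7500. RMSE = sqrt(34.7500) = 5.89.

5.89


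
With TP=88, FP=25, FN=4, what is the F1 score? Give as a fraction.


Precision = 88/113 = 88/113. Recall = 88/92 = 22/23. F1 = 2*P*R/(P+R) = 176/205.

176/205


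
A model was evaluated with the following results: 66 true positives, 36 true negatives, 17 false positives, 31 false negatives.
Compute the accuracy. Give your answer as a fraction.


Accuracy = (TP + TN) / (TP + TN + FP + FN) = (66 + 36) / 150 = 17/25.

17/25


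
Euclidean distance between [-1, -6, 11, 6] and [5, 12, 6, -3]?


d = sqrt(sum of squared differences). (-1-5)^2=36, (-6-12)^2=324, (11-6)^2=25, (6--3)^2=81. Sum = 466.

sqrt(466)


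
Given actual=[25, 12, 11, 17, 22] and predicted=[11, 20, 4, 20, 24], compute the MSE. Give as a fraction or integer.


MSE = (1/5) * ((25-11)^2=196 + (12-20)^2=64 + (11-4)^2=49 + (17-20)^2=9 + (22-24)^2=4). Sum = 322. MSE = 322/5.

322/5


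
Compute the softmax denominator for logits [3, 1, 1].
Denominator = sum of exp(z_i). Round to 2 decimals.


Denom = e^3=20.0855 + e^1=2.7183 + e^1=2.7183. Sum = 25.5221, which rounds to 25.52.

25.52


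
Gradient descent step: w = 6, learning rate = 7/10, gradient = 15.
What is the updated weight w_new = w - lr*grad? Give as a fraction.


w_new = 6 - 7/10 * 15 = 6 - 21/2 = -9/2.

-9/2


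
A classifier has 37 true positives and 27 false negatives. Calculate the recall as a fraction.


Recall = TP / (TP + FN) = 37 / 64 = 37/64.

37/64


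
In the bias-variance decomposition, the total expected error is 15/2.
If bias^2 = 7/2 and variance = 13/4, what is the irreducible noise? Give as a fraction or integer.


Total error = bias^2 + variance + irreducible noise. So irreducible noise = 15/2 - 7/2 - 13/4 = 3/4.

3/4


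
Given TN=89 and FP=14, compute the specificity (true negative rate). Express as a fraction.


Specificity = TN / (TN + FP) = 89 / 103 = 89/103.

89/103


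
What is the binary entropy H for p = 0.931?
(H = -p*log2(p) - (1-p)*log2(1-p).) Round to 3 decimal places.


H = -0.931*log2(0.931) - 0.069*log2(0.069) = 0.362.

0.362


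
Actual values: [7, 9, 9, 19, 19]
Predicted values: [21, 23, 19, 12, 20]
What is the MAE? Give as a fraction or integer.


MAE = (1/5) * (|7-21|=14 + |9-23|=14 + |9-19|=10 + |19-12|=7 + |19-20|=1). Sum = 46. MAE = 46/5.

46/5


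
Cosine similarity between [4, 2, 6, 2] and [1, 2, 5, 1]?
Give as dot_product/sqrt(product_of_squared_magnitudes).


dot = 40. |a|^2 = 60, |b|^2 = 31. cos = 40/sqrt(1860).

40/sqrt(1860)


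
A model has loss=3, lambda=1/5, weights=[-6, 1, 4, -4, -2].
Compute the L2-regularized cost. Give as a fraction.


L2 sq norm = sum(w^2) = 73. J = 3 + 1/5 * 73 = 88/5.

88/5


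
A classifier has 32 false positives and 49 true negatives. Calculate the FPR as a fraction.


FPR = FP / (FP + TN) = 32 / 81 = 32/81.

32/81


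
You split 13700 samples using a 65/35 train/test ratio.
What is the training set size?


Test set = 13700 * 35% = 4795. Training set = 13700 - 4795 = 8905.

8905


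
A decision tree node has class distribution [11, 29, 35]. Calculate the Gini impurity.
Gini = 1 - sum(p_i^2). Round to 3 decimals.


Total = 75. Proportions: 11/75, 29/75, 35/75. sum(p_i^2) = 0.3888. Gini = 1 - 0.3888 = 0.6112, which rounds to 0.611.

0.611


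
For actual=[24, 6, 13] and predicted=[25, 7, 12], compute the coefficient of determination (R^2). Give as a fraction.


Mean(y) = 43/3. SS_res = 3. SS_tot = 494/3. R^2 = 1 - 3/(494/3) = 485/494.

485/494


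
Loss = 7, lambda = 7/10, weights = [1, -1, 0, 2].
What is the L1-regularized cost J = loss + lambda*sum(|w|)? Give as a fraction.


L1 norm = sum(|w|) = 4. J = 7 + 7/10 * 4 = 49/5.

49/5


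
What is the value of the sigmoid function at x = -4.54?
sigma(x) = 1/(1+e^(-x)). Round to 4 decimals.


sigma(-4.54) = 1/(1+e^(4.54)) = 1/(1+93.690800) = 1/94.690800 = 0.0106.

0.0106


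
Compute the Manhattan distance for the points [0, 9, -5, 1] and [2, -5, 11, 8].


d = sum of absolute differences: |0-2|=2 + |9--5|=14 + |-5-11|=16 + |1-8|=7 = 39.

39


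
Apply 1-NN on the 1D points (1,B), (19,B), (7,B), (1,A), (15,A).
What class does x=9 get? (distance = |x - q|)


Distances: |1-9|=8, |19-9|=10, |7-9|=2, |1-9|=8, |15-9|=6. 1 nearest: (7,B). Counts: {'B': 1}. Majority class: B.

B


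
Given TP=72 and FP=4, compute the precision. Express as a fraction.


Precision = TP / (TP + FP) = 72 / 76 = 18/19.

18/19


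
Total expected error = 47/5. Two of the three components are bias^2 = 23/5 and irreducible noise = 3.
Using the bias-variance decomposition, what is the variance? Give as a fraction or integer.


Total error = bias^2 + variance + irreducible noise. So variance = 47/5 - 23/5 - 3 = 9/5.

9/5


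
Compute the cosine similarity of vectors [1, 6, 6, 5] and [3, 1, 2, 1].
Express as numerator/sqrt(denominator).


dot = 26. |a|^2 = 98, |b|^2 = 15. cos = 26/sqrt(1470).

26/sqrt(1470)


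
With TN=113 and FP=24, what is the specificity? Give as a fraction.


Specificity = TN / (TN + FP) = 113 / 137 = 113/137.

113/137


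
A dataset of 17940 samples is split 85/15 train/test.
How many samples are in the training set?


Test set = 17940 * 15% = 2691. Training set = 17940 - 2691 = 15249.

15249


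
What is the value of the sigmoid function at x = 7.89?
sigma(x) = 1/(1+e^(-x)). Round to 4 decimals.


sigma(7.89) = 1/(1+e^(-7.89)) = 1/(1+0.000374) = 1/1.000374 = 0.9996.

0.9996


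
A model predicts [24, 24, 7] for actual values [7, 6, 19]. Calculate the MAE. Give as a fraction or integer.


MAE = (1/3) * (|7-24|=17 + |6-24|=18 + |19-7|=12). Sum = 47. MAE = 47/3.

47/3


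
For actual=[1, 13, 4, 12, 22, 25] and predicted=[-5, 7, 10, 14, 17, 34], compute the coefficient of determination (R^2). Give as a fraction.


Mean(y) = 77/6. SS_res = 218. SS_tot = 2705/6. R^2 = 1 - 218/(2705/6) = 1397/2705.

1397/2705


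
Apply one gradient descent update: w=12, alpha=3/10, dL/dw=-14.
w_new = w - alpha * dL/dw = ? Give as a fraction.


w_new = 12 - 3/10 * -14 = 12 - -21/5 = 81/5.

81/5


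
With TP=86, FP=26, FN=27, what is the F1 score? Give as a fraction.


Precision = 86/112 = 43/56. Recall = 86/113 = 86/113. F1 = 2*P*R/(P+R) = 172/225.

172/225


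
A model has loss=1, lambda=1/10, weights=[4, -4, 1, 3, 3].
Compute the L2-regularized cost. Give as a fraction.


L2 sq norm = sum(w^2) = 51. J = 1 + 1/10 * 51 = 61/10.

61/10


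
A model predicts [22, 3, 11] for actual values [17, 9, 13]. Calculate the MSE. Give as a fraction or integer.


MSE = (1/3) * ((17-22)^2=25 + (9-3)^2=36 + (13-11)^2=4). Sum = 65. MSE = 65/3.

65/3


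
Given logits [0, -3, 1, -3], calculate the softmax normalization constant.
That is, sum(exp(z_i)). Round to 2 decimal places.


Denom = e^0=1.0000 + e^-3=0.0498 + e^1=2.7183 + e^-3=0.0498. Sum = 3.8179, which rounds to 3.82.

3.82


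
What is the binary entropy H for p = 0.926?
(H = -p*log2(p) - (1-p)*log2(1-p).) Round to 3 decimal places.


H = -0.926*log2(0.926) - 0.074*log2(0.074) = 0.381.

0.381


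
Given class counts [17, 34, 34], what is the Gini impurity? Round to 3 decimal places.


Total = 85. Proportions: 17/85, 34/85, 34/85. sum(p_i^2) = 0.3600. Gini = 1 - 0.3600 = 0.6400, which rounds to 0.640.

0.640


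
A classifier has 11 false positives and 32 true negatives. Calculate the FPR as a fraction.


FPR = FP / (FP + TN) = 11 / 43 = 11/43.

11/43


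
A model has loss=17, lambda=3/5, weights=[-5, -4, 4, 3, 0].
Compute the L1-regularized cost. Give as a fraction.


L1 norm = sum(|w|) = 16. J = 17 + 3/5 * 16 = 133/5.

133/5


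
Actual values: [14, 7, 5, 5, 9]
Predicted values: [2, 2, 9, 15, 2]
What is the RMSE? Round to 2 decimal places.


MSE = 66.8000. RMSE = sqrt(66.8000) = 8.17.

8.17


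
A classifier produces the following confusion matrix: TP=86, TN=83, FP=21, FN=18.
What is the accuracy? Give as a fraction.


Accuracy = (TP + TN) / (TP + TN + FP + FN) = (86 + 83) / 208 = 13/16.

13/16


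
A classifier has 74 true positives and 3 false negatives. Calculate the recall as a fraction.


Recall = TP / (TP + FN) = 74 / 77 = 74/77.

74/77


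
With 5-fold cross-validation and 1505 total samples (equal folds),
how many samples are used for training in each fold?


Each validation fold has 1505/5 = 301 samples. Training set = 1505 - 301 = 1204.

1204


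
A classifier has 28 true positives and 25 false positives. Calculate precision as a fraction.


Precision = TP / (TP + FP) = 28 / 53 = 28/53.

28/53


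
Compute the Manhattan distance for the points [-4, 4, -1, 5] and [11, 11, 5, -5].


d = sum of absolute differences: |-4-11|=15 + |4-11|=7 + |-1-5|=6 + |5--5|=10 = 38.

38


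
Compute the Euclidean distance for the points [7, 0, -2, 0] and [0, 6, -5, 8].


d = sqrt(sum of squared differences). (7-0)^2=49, (0-6)^2=36, (-2--5)^2=9, (0-8)^2=64. Sum = 158.

sqrt(158)


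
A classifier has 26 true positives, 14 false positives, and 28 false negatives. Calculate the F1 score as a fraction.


Precision = 26/40 = 13/20. Recall = 26/54 = 13/27. F1 = 2*P*R/(P+R) = 26/47.

26/47


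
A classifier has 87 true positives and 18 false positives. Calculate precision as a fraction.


Precision = TP / (TP + FP) = 87 / 105 = 29/35.

29/35


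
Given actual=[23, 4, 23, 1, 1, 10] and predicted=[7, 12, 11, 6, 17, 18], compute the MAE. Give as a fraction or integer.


MAE = (1/6) * (|23-7|=16 + |4-12|=8 + |23-11|=12 + |1-6|=5 + |1-17|=16 + |10-18|=8). Sum = 65. MAE = 65/6.

65/6


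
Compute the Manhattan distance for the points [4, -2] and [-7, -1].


d = sum of absolute differences: |4--7|=11 + |-2--1|=1 = 12.

12


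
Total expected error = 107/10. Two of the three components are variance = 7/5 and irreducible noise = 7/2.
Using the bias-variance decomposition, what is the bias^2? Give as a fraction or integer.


Total error = bias^2 + variance + irreducible noise. So bias^2 = 107/10 - 7/5 - 7/2 = 29/5.

29/5


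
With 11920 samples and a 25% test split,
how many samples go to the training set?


Test set = 11920 * 25% = 2980. Training set = 11920 - 2980 = 8940.

8940


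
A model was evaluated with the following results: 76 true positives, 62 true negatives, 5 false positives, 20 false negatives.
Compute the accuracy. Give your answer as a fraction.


Accuracy = (TP + TN) / (TP + TN + FP + FN) = (76 + 62) / 163 = 138/163.

138/163


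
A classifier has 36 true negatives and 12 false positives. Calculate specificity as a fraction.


Specificity = TN / (TN + FP) = 36 / 48 = 3/4.

3/4


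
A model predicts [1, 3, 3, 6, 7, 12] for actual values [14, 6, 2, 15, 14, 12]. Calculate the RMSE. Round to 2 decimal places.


MSE = 51.5000. RMSE = sqrt(51.5000) = 7.18.

7.18


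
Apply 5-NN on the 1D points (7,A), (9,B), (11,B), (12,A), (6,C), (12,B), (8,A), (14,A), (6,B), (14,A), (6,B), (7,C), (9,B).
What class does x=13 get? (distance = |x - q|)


Distances: |7-13|=6, |9-13|=4, |11-13|=2, |12-13|=1, |6-13|=7, |12-13|=1, |8-13|=5, |14-13|=1, |6-13|=7, |14-13|=1, |6-13|=7, |7-13|=6, |9-13|=4. 5 nearest: (12,A), (14,A), (14,A), (12,B), (11,B). Counts: {'A': 3, 'B': 2}. Majority class: A.

A


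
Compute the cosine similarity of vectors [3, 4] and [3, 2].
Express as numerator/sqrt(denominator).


dot = 17. |a|^2 = 25, |b|^2 = 13. cos = 17/sqrt(325).

17/sqrt(325)


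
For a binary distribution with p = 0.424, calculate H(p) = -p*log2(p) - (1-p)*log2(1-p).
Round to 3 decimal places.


H = -0.424*log2(0.424) - 0.576*log2(0.576) = 0.983.

0.983


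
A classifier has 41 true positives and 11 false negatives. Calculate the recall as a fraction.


Recall = TP / (TP + FN) = 41 / 52 = 41/52.

41/52


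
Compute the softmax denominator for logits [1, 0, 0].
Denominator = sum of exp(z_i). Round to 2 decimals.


Denom = e^1=2.7183 + e^0=1.0000 + e^0=1.0000. Sum = 4.7183, which rounds to 4.72.

4.72


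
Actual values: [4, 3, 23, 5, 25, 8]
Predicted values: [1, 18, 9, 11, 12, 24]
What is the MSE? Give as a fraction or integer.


MSE = (1/6) * ((4-1)^2=9 + (3-18)^2=225 + (23-9)^2=196 + (5-11)^2=36 + (25-12)^2=169 + (8-24)^2=256). Sum = 891. MSE = 297/2.

297/2


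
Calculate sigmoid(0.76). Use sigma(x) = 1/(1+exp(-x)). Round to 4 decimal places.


sigma(0.76) = 1/(1+e^(-0.76)) = 1/(1+0.467666) = 1/1.467666 = 0.6814.

0.6814


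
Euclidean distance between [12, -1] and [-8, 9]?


d = sqrt(sum of squared differences). (12--8)^2=400, (-1-9)^2=100. Sum = 500.

sqrt(500)


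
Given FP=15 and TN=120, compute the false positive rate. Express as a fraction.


FPR = FP / (FP + TN) = 15 / 135 = 1/9.

1/9


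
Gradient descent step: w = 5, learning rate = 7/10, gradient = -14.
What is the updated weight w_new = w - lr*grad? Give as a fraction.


w_new = 5 - 7/10 * -14 = 5 - -49/5 = 74/5.

74/5


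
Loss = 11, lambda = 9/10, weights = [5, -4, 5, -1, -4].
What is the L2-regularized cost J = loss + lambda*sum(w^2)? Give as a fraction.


L2 sq norm = sum(w^2) = 83. J = 11 + 9/10 * 83 = 857/10.

857/10


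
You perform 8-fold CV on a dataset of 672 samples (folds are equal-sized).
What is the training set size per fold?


Each validation fold has 672/8 = 84 samples. Training set = 672 - 84 = 588.

588


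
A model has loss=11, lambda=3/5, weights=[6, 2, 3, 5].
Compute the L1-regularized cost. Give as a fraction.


L1 norm = sum(|w|) = 16. J = 11 + 3/5 * 16 = 103/5.

103/5


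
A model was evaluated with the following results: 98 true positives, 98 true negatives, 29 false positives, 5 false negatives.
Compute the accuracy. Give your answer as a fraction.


Accuracy = (TP + TN) / (TP + TN + FP + FN) = (98 + 98) / 230 = 98/115.

98/115


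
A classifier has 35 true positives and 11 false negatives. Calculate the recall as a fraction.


Recall = TP / (TP + FN) = 35 / 46 = 35/46.

35/46


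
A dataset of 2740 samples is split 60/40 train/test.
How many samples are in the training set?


Test set = 2740 * 40% = 1096. Training set = 2740 - 1096 = 1644.

1644


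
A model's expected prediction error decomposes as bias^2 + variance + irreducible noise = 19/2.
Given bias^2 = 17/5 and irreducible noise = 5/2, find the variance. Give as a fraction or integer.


Total error = bias^2 + variance + irreducible noise. So variance = 19/2 - 17/5 - 5/2 = 18/5.

18/5


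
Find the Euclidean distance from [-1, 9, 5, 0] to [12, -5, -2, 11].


d = sqrt(sum of squared differences). (-1-12)^2=169, (9--5)^2=196, (5--2)^2=49, (0-11)^2=121. Sum = 535.

sqrt(535)


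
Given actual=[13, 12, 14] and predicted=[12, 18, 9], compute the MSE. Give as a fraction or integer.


MSE = (1/3) * ((13-12)^2=1 + (12-18)^2=36 + (14-9)^2=25). Sum = 62. MSE = 62/3.

62/3


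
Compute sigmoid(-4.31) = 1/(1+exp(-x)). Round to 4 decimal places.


sigma(-4.31) = 1/(1+e^(4.31)) = 1/(1+74.440489) = 1/75.440489 = 0.0133.

0.0133


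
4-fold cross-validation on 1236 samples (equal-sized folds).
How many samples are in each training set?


Each validation fold has 1236/4 = 309 samples. Training set = 1236 - 309 = 927.

927


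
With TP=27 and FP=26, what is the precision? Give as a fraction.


Precision = TP / (TP + FP) = 27 / 53 = 27/53.

27/53


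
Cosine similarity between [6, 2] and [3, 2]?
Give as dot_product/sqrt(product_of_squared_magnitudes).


dot = 22. |a|^2 = 40, |b|^2 = 13. cos = 22/sqrt(520).

22/sqrt(520)


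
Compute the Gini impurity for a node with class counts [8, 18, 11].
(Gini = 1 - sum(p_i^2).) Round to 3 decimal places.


Total = 37. Proportions: 8/37, 18/37, 11/37. sum(p_i^2) = 0.3718. Gini = 1 - 0.3718 = 0.6282, which rounds to 0.628.

0.628


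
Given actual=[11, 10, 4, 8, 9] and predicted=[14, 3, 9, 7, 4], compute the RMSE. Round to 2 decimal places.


MSE = 21.8000. RMSE = sqrt(21.8000) = 4.67.

4.67


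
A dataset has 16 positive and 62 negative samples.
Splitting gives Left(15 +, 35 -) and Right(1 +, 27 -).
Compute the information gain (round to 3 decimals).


H(parent) = 0.7321. H(left) = 0.8813, H(right) = 0.2223. Weighted = (50/78)*0.8813 + (28/78)*0.2223 = 0.6447. IG = 0.7321 - 0.6447 = 0.0874, which rounds to 0.087.

0.087


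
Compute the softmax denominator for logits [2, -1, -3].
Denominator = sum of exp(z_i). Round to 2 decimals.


Denom = e^2=7.3891 + e^-1=0.3679 + e^-3=0.0498. Sum = 7.8068, which rounds to 7.81.

7.81


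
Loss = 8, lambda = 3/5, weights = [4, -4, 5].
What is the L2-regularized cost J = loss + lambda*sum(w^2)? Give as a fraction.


L2 sq norm = sum(w^2) = 57. J = 8 + 3/5 * 57 = 211/5.

211/5


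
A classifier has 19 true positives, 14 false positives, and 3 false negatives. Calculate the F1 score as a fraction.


Precision = 19/33 = 19/33. Recall = 19/22 = 19/22. F1 = 2*P*R/(P+R) = 38/55.

38/55


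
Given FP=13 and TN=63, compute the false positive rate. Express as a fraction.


FPR = FP / (FP + TN) = 13 / 76 = 13/76.

13/76


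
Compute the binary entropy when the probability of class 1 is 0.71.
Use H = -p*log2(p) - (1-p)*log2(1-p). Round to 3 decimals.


H = -0.71*log2(0.71) - 0.29*log2(0.29) = 0.869.

0.869


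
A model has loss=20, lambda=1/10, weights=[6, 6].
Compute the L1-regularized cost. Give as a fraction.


L1 norm = sum(|w|) = 12. J = 20 + 1/10 * 12 = 106/5.

106/5


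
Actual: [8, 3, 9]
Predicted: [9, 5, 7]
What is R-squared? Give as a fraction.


Mean(y) = 20/3. SS_res = 9. SS_tot = 62/3. R^2 = 1 - 9/(62/3) = 35/62.

35/62


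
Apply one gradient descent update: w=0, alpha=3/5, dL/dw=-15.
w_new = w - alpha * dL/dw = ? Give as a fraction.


w_new = 0 - 3/5 * -15 = 0 - -9 = 9.

9


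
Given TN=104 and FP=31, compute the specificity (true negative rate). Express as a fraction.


Specificity = TN / (TN + FP) = 104 / 135 = 104/135.

104/135


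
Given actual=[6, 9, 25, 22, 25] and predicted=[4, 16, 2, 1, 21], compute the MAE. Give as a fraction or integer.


MAE = (1/5) * (|6-4|=2 + |9-16|=7 + |25-2|=23 + |22-1|=21 + |25-21|=4). Sum = 57. MAE = 57/5.

57/5


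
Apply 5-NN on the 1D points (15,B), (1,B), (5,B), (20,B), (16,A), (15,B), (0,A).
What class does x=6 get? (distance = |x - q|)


Distances: |15-6|=9, |1-6|=5, |5-6|=1, |20-6|=14, |16-6|=10, |15-6|=9, |0-6|=6. 5 nearest: (5,B), (1,B), (0,A), (15,B), (15,B). Counts: {'B': 4, 'A': 1}. Majority class: B.

B


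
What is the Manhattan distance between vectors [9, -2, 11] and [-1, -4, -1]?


d = sum of absolute differences: |9--1|=10 + |-2--4|=2 + |11--1|=12 = 24.

24


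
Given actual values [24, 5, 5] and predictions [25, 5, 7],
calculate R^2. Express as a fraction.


Mean(y) = 34/3. SS_res = 5. SS_tot = 722/3. R^2 = 1 - 5/(722/3) = 707/722.

707/722


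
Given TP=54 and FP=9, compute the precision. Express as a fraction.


Precision = TP / (TP + FP) = 54 / 63 = 6/7.

6/7


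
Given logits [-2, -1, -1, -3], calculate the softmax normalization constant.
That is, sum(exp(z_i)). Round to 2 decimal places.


Denom = e^-2=0.1353 + e^-1=0.3679 + e^-1=0.3679 + e^-3=0.0498. Sum = 0.9209, which rounds to 0.92.

0.92


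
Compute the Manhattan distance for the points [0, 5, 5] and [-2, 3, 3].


d = sum of absolute differences: |0--2|=2 + |5-3|=2 + |5-3|=2 = 6.

6


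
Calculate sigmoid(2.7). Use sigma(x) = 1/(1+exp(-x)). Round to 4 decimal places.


sigma(2.7) = 1/(1+e^(-2.7)) = 1/(1+0.067206) = 1/1.067206 = 0.9370.

0.9370


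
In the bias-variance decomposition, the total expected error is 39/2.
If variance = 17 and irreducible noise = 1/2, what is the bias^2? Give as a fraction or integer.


Total error = bias^2 + variance + irreducible noise. So bias^2 = 39/2 - 17 - 1/2 = 2.

2


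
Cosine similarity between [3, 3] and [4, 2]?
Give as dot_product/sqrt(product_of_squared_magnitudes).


dot = 18. |a|^2 = 18, |b|^2 = 20. cos = 18/sqrt(360).

18/sqrt(360)


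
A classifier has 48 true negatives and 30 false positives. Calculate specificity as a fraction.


Specificity = TN / (TN + FP) = 48 / 78 = 8/13.

8/13


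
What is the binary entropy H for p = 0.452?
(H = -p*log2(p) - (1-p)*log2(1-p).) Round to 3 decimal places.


H = -0.452*log2(0.452) - 0.548*log2(0.548) = 0.993.

0.993


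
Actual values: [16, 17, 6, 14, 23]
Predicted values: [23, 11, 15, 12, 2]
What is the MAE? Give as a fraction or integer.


MAE = (1/5) * (|16-23|=7 + |17-11|=6 + |6-15|=9 + |14-12|=2 + |23-2|=21). Sum = 45. MAE = 9.

9


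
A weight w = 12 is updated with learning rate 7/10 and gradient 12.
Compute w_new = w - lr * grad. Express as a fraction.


w_new = 12 - 7/10 * 12 = 12 - 42/5 = 18/5.

18/5


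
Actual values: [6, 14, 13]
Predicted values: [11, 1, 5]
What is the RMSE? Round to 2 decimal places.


MSE = 86.0000. RMSE = sqrt(86.0000) = 9.27.

9.27


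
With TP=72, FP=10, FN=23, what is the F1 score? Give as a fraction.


Precision = 72/82 = 36/41. Recall = 72/95 = 72/95. F1 = 2*P*R/(P+R) = 48/59.

48/59


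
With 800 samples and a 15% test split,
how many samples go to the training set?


Test set = 800 * 15% = 120. Training set = 800 - 120 = 680.

680


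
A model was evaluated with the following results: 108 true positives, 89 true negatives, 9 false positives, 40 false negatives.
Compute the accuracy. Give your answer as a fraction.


Accuracy = (TP + TN) / (TP + TN + FP + FN) = (108 + 89) / 246 = 197/246.

197/246


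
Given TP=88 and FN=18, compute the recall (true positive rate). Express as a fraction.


Recall = TP / (TP + FN) = 88 / 106 = 44/53.

44/53


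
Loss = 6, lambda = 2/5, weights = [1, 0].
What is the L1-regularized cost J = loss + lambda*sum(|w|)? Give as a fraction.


L1 norm = sum(|w|) = 1. J = 6 + 2/5 * 1 = 32/5.

32/5


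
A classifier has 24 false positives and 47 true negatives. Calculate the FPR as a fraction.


FPR = FP / (FP + TN) = 24 / 71 = 24/71.

24/71


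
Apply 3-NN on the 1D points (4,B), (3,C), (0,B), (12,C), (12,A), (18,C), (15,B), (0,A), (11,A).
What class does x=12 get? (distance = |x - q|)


Distances: |4-12|=8, |3-12|=9, |0-12|=12, |12-12|=0, |12-12|=0, |18-12|=6, |15-12|=3, |0-12|=12, |11-12|=1. 3 nearest: (12,A), (12,C), (11,A). Counts: {'A': 2, 'C': 1}. Majority class: A.

A


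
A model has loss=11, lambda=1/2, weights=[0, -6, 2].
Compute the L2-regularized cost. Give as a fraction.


L2 sq norm = sum(w^2) = 40. J = 11 + 1/2 * 40 = 31.

31


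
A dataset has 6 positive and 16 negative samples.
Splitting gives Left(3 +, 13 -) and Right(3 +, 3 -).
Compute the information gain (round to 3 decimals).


H(parent) = 0.8454. H(left) = 0.6962, H(right) = 1.0000. Weighted = (16/22)*0.6962 + (6/22)*1.0000 = 0.7791. IG = 0.8454 - 0.7791 = 0.0663, which rounds to 0.066.

0.066


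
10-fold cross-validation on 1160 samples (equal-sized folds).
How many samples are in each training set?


Each validation fold has 1160/10 = 116 samples. Training set = 1160 - 116 = 1044.

1044


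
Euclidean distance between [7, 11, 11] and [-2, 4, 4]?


d = sqrt(sum of squared differences). (7--2)^2=81, (11-4)^2=49, (11-4)^2=49. Sum = 179.

sqrt(179)


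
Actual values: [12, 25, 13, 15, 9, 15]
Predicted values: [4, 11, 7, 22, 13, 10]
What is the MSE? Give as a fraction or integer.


MSE = (1/6) * ((12-4)^2=64 + (25-11)^2=196 + (13-7)^2=36 + (15-22)^2=49 + (9-13)^2=16 + (15-10)^2=25). Sum = 386. MSE = 193/3.

193/3


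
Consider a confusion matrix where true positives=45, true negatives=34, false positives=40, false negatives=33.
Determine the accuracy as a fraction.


Accuracy = (TP + TN) / (TP + TN + FP + FN) = (45 + 34) / 152 = 79/152.

79/152


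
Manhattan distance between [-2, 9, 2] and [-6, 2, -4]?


d = sum of absolute differences: |-2--6|=4 + |9-2|=7 + |2--4|=6 = 17.

17


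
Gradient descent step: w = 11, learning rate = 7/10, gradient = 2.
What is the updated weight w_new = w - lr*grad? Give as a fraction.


w_new = 11 - 7/10 * 2 = 11 - 7/5 = 48/5.

48/5


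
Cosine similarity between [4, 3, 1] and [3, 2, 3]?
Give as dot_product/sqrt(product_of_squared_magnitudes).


dot = 21. |a|^2 = 26, |b|^2 = 22. cos = 21/sqrt(572).

21/sqrt(572)


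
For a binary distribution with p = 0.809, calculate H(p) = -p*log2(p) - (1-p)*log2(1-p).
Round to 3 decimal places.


H = -0.809*log2(0.809) - 0.191*log2(0.191) = 0.704.

0.704


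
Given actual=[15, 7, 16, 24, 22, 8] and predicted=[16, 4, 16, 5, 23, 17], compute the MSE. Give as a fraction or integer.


MSE = (1/6) * ((15-16)^2=1 + (7-4)^2=9 + (16-16)^2=0 + (24-5)^2=361 + (22-23)^2=1 + (8-17)^2=81). Sum = 453. MSE = 151/2.

151/2


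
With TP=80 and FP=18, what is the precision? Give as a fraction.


Precision = TP / (TP + FP) = 80 / 98 = 40/49.

40/49


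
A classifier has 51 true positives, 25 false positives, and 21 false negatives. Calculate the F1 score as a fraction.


Precision = 51/76 = 51/76. Recall = 51/72 = 17/24. F1 = 2*P*R/(P+R) = 51/74.

51/74
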